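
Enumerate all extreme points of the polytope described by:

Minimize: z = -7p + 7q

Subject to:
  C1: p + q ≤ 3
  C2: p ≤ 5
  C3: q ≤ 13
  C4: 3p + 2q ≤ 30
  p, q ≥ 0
Each vertex is the intersection of two constraint boundaries that also satisfies all remaining constraints:
  p = 0 and q = 0 → (0, 0)
  p + q = 3 and q = 0 → (3, 0)
  p + q = 3 and p = 0 → (0, 3)

Vertices: (0, 0), (3, 0), (0, 3)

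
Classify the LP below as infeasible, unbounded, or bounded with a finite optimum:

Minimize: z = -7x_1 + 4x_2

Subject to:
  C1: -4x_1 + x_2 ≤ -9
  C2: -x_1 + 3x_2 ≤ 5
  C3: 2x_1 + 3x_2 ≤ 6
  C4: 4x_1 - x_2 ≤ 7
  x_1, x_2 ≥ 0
C4 requires 4x_1 - x_2 ≤ 7, while C1 (-4x_1 + x_2 ≤ -9) is equivalent to 4x_1 - x_2 ≥ 9. Together they would need 9 ≤ 4x_1 - x_2 ≤ 7, which is impossible since 9 > 7. No point satisfies all constraints.

The feasible region is empty; the LP is infeasible.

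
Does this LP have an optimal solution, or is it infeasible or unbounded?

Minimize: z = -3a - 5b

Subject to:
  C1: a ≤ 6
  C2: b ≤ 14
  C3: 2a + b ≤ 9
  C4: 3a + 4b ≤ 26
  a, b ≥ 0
The point (0, 6.5) satisfies every constraint, so the LP is feasible; the constraints give a ≤ 6 and b ≤ 14, which with a, b ≥ 0 keep the feasible region inside a bounded box. A feasible, bounded LP attains a finite optimum at a vertex.

Evaluating z = -3a - 5b at each vertex:
  (0, 0): z = 0
  (4.5, 0): z = -13.5
  (2, 5): z = -31
  (0, 6.5): z = -32.5

Bounded optimum: z* = -32.5 at (0, 6.5).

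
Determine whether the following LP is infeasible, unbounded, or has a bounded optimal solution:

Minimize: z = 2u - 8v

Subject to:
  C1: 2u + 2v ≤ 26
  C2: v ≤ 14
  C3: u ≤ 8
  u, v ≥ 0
The point (0, 13) satisfies every constraint, so the LP is feasible; the constraints give u ≤ 8 and v ≤ 14, which with u, v ≥ 0 keep the feasible region inside a bounded box. A feasible, bounded LP attains a finite optimum at a vertex.

Evaluating z = 2u - 8v at each vertex:
  (0, 0): z = 0
  (8, 0): z = 16
  (8, 5): z = -24
  (0, 13): z = -104

The LP has an optimal solution: (0, 13) with z = -104.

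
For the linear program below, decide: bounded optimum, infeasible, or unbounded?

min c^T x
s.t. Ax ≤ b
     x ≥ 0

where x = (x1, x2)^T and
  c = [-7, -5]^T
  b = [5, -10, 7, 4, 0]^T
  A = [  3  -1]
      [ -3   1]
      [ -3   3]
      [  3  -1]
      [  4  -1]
One constraint requires 3x1 - x2 ≤ 5, while the constraint -3x1 + x2 ≤ -10 is equivalent to 3x1 - x2 ≥ 10. Together they would need 10 ≤ 3x1 - x2 ≤ 5, which is impossible since 10 > 5. No point satisfies all constraints.

Infeasible: no point satisfies all constraints simultaneously.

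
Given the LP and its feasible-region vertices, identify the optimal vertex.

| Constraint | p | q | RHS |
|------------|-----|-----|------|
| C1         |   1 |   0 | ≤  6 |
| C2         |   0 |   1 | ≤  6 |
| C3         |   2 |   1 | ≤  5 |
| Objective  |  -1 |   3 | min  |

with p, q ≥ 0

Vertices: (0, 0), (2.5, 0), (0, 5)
(2.5, 0) with z = -2.5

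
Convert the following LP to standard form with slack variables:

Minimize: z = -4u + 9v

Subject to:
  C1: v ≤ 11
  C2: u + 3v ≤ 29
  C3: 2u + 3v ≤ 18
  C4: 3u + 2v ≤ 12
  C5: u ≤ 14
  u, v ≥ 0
min z = -4u + 9v

s.t.
  v + s1 = 11
  u + 3v + s2 = 29
  2u + 3v + s3 = 18
  3u + 2v + s4 = 12
  u + s5 = 14
  u, v, s1, s2, s3, s4, s5 ≥ 0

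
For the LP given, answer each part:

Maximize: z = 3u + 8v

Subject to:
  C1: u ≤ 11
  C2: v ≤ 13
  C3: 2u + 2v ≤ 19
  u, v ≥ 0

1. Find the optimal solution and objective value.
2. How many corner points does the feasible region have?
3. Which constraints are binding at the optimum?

1. u = 0, v = 9.5, z = 76
2. 3
3. C3, u ≥ 0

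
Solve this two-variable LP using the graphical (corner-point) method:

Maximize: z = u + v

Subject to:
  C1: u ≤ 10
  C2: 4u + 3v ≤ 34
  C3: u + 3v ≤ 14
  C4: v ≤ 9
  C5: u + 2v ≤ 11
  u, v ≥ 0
Each vertex is the intersection of two constraint boundaries that also satisfies all remaining constraints:
  u = 0 and v = 0 → (0, 0)
  4u + 3v = 34 and v = 0 → (8.5, 0)
  4u + 3v = 34 and u + 2v = 11 → (7, 2)
  u + 3v = 14 and u + 2v = 11 → (5, 3)
  u + 3v = 14 and u = 0 → (0, 4.667)

Evaluating z = u + v at each vertex:
  (0, 0): z = 0
  (8.5, 0): z = 8.5
  (7, 2): z = 9
  (5, 3): z = 8
  (0, 4.667): z = 4.667

The maximum is at (7, 2) with z = 9.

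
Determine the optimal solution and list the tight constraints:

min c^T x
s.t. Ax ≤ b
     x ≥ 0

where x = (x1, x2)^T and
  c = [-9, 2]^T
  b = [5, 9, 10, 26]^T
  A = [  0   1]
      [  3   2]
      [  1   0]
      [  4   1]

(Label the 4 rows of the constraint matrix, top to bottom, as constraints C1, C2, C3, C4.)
Optimal: x1 = 3, x2 = 0
Slack at optimum:
  C1: slack = 5
  C2: slack = 0 (binding)
  C3: slack = 7
  C4: slack = 14
  x1 ≥ 0: x1 = 3
  x2 ≥ 0: x2 = 0 (binding)
Binding constraints: C2, x2 ≥ 0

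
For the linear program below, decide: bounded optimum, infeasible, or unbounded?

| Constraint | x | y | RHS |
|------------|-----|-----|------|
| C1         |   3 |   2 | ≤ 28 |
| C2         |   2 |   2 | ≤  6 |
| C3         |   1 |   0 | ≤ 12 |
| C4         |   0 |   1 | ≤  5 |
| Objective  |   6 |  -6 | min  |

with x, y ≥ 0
The point (0, 3) satisfies every constraint, so the LP is feasible; the constraints give x ≤ 12 and y ≤ 5, which with x, y ≥ 0 keep the feasible region inside a bounded box. A feasible, bounded LP attains a finite optimum at a vertex.

Evaluating z = 6x - 6y at each vertex:
  (0, 0): z = 0
  (3, 0): z = 18
  (0, 3): z = -18

Bounded optimum: z* = -18 at (0, 3).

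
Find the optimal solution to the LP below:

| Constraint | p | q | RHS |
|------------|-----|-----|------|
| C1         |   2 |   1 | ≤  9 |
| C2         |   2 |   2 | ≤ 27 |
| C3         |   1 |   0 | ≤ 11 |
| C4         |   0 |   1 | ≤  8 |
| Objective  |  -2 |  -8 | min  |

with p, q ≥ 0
Each vertex is the intersection of two constraint boundaries that also satisfies all remaining constraints:
  p = 0 and q = 0 → (0, 0)
  2p + q = 9 and q = 0 → (4.5, 0)
  2p + q = 9 and q = 8 → (0.5, 8)
  q = 8 and p = 0 → (0, 8)

Evaluating z = -2p - 8q at each vertex:
  (0, 0): z = 0
  (4.5, 0): z = -9
  (0.5, 8): z = -65
  (0, 8): z = -64

The minimum is at (0.5, 8) with z = -65.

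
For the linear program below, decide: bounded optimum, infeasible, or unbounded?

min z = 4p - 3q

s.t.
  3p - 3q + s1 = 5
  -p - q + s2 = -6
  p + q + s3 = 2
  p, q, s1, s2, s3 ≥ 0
The row p + q + s3 = 2 with s3 ≥ 0 requires p + q ≤ 2, while the row -p - q + s2 = -6 with s2 ≥ 0 is equivalent to p + q ≥ 6. Together they would need 6 ≤ p + q ≤ 2, which is impossible since 6 > 2. No point satisfies all constraints.

The feasible region is empty; the LP is infeasible.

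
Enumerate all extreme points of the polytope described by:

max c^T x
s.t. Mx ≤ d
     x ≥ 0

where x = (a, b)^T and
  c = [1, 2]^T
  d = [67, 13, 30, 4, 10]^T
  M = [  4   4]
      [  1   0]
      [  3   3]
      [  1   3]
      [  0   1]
Each vertex is the intersection of two constraint boundaries that also satisfies all remaining constraints:
  a = 0 and b = 0 → (0, 0)
  a + 3b = 4 and b = 0 → (4, 0)
  a + 3b = 4 and a = 0 → (0, 1.333)

Vertices: (0, 0), (4, 0), (0, 1.333)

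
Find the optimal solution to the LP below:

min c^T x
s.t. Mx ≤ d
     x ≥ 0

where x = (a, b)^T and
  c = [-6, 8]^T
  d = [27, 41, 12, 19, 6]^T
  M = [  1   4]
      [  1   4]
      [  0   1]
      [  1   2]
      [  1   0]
a = 6, b = 0, z = -36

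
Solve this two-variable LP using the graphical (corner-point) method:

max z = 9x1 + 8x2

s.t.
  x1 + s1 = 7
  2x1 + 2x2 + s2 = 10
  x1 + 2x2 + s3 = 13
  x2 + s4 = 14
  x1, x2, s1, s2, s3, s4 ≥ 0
x1 = 5, x2 = 0, z = 45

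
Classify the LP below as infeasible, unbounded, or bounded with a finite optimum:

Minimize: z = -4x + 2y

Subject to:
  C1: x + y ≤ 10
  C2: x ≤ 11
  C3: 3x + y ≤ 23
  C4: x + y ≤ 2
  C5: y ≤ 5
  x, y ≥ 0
The point (2, 0) satisfies every constraint, so the LP is feasible; the constraints give x ≤ 11 and y ≤ 5, which with x, y ≥ 0 keep the feasible region inside a bounded box. A feasible, bounded LP attains a finite optimum at a vertex.

Evaluating z = -4x + 2y at each vertex:
  (0, 0): z = 0
  (2, 0): z = -8
  (0, 2): z = 4

The LP has an optimal solution: (2, 0) with z = -8.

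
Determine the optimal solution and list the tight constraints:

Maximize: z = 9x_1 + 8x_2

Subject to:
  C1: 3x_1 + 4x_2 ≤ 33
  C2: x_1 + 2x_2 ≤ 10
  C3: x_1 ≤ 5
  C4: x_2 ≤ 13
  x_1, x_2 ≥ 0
Optimal: x_1 = 5, x_2 = 2.5
Slack at optimum:
  C1: slack = 8
  C2: slack = 0 (binding)
  C3: slack = 0 (binding)
  C4: slack = 10.5
  x_1 ≥ 0: x_1 = 5
  x_2 ≥ 0: x_2 = 2.5
Binding constraints: C2, C3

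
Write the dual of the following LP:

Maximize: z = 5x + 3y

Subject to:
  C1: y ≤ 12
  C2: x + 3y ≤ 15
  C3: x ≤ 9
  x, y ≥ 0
Minimize: z = 12y1 + 15y2 + 9y3

Subject to:
  C1: -y2 - y3 ≤ -5
  C2: -y1 - 3y2 ≤ -3
  y1, y2, y3 ≥ 0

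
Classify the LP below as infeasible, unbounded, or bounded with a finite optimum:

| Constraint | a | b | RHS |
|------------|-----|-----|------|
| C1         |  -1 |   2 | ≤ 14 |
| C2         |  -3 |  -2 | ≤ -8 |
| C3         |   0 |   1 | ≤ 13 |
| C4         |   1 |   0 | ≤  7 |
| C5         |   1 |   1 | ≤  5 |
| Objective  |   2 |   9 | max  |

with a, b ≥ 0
The point (0, 5) satisfies every constraint, so the LP is feasible; the constraints give a ≤ 7 and b ≤ 13, which with a, b ≥ 0 keep the feasible region inside a bounded box. A feasible, bounded LP attains a finite optimum at a vertex.

Evaluating z = 2a + 9b at each vertex:
  (2.667, 0): z = 5.333
  (5, 0): z = 10
  (0, 5): z = 45
  (0, 4): z = 36

Bounded optimum: z* = 45 at (0, 5).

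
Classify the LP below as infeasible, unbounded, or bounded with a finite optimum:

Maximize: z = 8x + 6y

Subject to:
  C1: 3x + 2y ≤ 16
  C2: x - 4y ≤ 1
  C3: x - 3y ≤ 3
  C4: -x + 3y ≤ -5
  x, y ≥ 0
C3 requires x - 3y ≤ 3, while C4 (-x + 3y ≤ -5) is equivalent to x - 3y ≥ 5. Together they would need 5 ≤ x - 3y ≤ 3, which is impossible since 5 > 3. No point satisfies all constraints.

Infeasible — the constraint set is empty.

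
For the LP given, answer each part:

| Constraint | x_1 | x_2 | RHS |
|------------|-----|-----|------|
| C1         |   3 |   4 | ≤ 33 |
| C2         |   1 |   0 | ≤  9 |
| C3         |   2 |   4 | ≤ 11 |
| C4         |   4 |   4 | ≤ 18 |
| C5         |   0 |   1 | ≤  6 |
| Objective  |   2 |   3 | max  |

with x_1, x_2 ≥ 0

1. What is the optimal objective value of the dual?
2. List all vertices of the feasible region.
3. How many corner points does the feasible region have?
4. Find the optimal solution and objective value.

1. 10 (by strong duality, equal to the primal optimum)
2. (0, 0), (4.5, 0), (3.5, 1), (0, 2.75)
3. 4
4. x_1 = 3.5, x_2 = 1, z = 10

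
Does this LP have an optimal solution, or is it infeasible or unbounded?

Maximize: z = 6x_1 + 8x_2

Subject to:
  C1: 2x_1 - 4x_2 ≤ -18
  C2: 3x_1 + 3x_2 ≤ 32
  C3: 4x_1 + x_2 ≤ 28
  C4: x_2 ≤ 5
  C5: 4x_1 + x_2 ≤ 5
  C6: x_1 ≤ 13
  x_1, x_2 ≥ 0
The point (0, 5) satisfies every constraint, so the LP is feasible; the constraints give x_1 ≤ 13 and x_2 ≤ 5, which with x_1, x_2 ≥ 0 keep the feasible region inside a bounded box. A feasible, bounded LP attains a finite optimum at a vertex.

Evaluating z = 6x_1 + 8x_2 at each vertex:
  (0, 4.5): z = 36
  (0.1111, 4.556): z = 37.11
  (0, 5): z = 40

Feasible with finite optimum z* = 40 at (0, 5).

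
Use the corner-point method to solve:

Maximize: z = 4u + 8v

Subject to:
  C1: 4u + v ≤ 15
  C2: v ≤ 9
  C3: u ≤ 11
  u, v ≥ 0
Each vertex is the intersection of two constraint boundaries that also satisfies all remaining constraints:
  u = 0 and v = 0 → (0, 0)
  4u + v = 15 and v = 0 → (3.75, 0)
  4u + v = 15 and v = 9 → (1.5, 9)
  v = 9 and u = 0 → (0, 9)

Evaluating z = 4u + 8v at each vertex:
  (0, 0): z = 0
  (3.75, 0): z = 15
  (1.5, 9): z = 78
  (0, 9): z = 72

The maximum is at (1.5, 9) with z = 78.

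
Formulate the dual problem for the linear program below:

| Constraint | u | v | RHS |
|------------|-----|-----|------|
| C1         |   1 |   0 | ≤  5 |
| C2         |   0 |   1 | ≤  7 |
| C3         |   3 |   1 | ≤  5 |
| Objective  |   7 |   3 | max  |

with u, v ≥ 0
Minimize: z = 5y1 + 7y2 + 5y3

Subject to:
  C1: -y1 - 3y3 ≤ -7
  C2: -y2 - y3 ≤ -3
  y1, y2, y3 ≥ 0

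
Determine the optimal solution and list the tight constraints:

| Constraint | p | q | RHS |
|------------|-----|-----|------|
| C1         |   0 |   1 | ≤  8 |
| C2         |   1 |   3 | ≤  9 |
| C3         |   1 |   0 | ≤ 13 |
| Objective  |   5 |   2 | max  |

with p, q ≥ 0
Optimal: p = 9, q = 0
Binding: C2, q ≥ 0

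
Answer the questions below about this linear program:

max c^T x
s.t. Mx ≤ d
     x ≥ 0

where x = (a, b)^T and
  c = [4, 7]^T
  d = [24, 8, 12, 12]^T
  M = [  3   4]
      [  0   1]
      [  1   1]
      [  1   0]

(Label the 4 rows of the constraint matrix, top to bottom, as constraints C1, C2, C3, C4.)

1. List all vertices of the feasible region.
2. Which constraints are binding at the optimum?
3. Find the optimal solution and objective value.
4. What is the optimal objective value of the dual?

1. (0, 0), (8, 0), (0, 6)
2. C1, a ≥ 0
3. a = 0, b = 6, z = 42
4. 42 (by strong duality, equal to the primal optimum)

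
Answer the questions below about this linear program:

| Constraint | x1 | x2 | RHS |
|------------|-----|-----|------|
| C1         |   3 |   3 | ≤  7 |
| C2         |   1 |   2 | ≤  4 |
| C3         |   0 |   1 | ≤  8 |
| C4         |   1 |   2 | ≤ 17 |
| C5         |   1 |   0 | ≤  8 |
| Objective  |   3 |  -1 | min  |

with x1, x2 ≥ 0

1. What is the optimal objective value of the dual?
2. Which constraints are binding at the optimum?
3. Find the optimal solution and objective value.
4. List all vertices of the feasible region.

1. -2 (by strong duality, equal to the primal optimum)
2. C2, x1 ≥ 0
3. x1 = 0, x2 = 2, z = -2
4. (0, 0), (2.333, 0), (0.6667, 1.667), (0, 2)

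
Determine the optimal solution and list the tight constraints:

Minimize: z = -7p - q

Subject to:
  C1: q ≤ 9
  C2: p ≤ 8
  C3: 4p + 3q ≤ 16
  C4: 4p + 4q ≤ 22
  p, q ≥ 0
Optimal: p = 4, q = 0
Slack at optimum:
  C1: slack = 9
  C2: slack = 4
  C3: slack = 0 (binding)
  C4: slack = 6
  p ≥ 0: p = 4
  q ≥ 0: q = 0 (binding)
Binding constraints: C3, q ≥ 0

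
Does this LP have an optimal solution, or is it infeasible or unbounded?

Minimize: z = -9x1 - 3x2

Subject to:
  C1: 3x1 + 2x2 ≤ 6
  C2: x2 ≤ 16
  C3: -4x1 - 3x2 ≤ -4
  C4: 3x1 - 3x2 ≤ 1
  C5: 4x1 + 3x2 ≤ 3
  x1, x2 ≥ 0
C5 requires 4x1 + 3x2 ≤ 3, while C3 (-4x1 - 3x2 ≤ -4) is equivalent to 4x1 + 3x2 ≥ 4. Together they would need 4 ≤ 4x1 + 3x2 ≤ 3, which is impossible since 4 > 3. No point satisfies all constraints.

Infeasible: no point satisfies all constraints simultaneously.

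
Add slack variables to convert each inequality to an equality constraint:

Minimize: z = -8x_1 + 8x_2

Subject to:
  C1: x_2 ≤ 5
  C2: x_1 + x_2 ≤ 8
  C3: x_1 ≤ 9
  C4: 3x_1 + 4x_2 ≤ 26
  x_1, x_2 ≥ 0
min z = -8x_1 + 8x_2

s.t.
  x_2 + s1 = 5
  x_1 + x_2 + s2 = 8
  x_1 + s3 = 9
  3x_1 + 4x_2 + s4 = 26
  x_1, x_2, s1, s2, s3, s4 ≥ 0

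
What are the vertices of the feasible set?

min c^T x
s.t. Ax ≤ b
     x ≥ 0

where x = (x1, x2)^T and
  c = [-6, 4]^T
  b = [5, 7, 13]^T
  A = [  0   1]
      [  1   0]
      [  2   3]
Each vertex is the intersection of two constraint boundaries that also satisfies all remaining constraints:
  x1 = 0 and x2 = 0 → (0, 0)
  2x1 + 3x2 = 13 and x2 = 0 → (6.5, 0)
  2x1 + 3x2 = 13 and x1 = 0 → (0, 4.333)

Vertices: (0, 0), (6.5, 0), (0, 4.333)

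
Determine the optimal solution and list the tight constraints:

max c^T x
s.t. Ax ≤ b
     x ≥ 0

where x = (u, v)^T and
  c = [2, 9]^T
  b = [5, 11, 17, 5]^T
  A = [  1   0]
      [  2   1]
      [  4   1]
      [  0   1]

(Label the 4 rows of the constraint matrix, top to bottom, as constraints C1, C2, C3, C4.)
Optimal: u = 3, v = 5
Slack at optimum:
  C1: slack = 2
  C2: slack = 0 (binding)
  C3: slack = 0 (binding)
  C4: slack = 0 (binding)
  u ≥ 0: u = 3
  v ≥ 0: v = 5
Binding constraints: C2, C3, C4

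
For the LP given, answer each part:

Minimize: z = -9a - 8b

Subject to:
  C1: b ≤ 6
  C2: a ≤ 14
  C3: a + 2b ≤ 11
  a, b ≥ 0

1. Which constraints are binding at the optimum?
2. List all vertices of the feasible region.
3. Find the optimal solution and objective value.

1. C3, b ≥ 0
2. (0, 0), (11, 0), (0, 5.5)
3. a = 11, b = 0, z = -99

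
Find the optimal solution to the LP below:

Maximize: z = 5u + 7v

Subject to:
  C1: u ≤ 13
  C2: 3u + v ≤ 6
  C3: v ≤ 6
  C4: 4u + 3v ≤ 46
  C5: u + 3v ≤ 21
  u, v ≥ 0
u = 0, v = 6, z = 42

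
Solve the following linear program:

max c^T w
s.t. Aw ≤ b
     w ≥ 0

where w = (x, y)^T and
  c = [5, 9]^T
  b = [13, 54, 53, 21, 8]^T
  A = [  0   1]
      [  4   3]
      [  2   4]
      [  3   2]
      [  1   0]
Each vertex is the intersection of two constraint boundaries that also satisfies all remaining constraints:
  x = 0 and y = 0 → (0, 0)
  3x + 2y = 21 and y = 0 → (7, 0)
  3x + 2y = 21 and x = 0 → (0, 10.5)

Evaluating z = 5x + 9y at each vertex:
  (0, 0): z = 0
  (7, 0): z = 35
  (0, 10.5): z = 94.5

The maximum is at (0, 10.5) with z = 94.5.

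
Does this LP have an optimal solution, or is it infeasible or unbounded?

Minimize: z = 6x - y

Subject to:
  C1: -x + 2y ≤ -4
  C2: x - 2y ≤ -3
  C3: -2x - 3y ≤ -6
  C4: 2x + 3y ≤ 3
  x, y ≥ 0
C2 requires x - 2y ≤ -3, while C1 (-x + 2y ≤ -4) is equivalent to x - 2y ≥ 4. Together they would need 4 ≤ x - 2y ≤ -3, which is impossible since 4 > -3. No point satisfies all constraints.

Infeasible — the constraint set is empty.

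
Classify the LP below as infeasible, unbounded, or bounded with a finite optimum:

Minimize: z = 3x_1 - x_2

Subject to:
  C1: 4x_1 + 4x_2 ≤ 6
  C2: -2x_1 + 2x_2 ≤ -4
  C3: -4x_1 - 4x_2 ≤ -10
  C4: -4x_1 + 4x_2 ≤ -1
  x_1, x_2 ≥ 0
C1 requires 4x_1 + 4x_2 ≤ 6, while C3 (-4x_1 - 4x_2 ≤ -10) is equivalent to 4x_1 + 4x_2 ≥ 10. Together they would need 10 ≤ 4x_1 + 4x_2 ≤ 6, which is impossible since 10 > 6. No point satisfies all constraints.

Infeasible — the constraint set is empty.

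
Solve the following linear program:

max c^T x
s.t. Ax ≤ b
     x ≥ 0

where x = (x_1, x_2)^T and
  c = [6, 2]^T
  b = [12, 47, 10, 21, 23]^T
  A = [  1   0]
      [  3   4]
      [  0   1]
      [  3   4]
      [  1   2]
Each vertex is the intersection of two constraint boundaries that also satisfies all remaining constraints:
  x_1 = 0 and x_2 = 0 → (0, 0)
  3x_1 + 4x_2 = 21 and x_2 = 0 → (7, 0)
  3x_1 + 4x_2 = 21 and x_1 = 0 → (0, 5.25)

Evaluating z = 6x_1 + 2x_2 at each vertex:
  (0, 0): z = 0
  (7, 0): z = 42
  (0, 5.25): z = 10.5

The maximum is at (7, 0) with z = 42.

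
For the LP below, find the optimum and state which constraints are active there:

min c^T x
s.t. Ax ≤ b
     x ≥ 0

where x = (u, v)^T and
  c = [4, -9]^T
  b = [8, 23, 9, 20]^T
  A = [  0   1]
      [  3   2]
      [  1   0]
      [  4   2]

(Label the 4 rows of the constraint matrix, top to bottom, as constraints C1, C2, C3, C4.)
Optimal: u = 0, v = 8
Slack at optimum:
  C1: slack = 0 (binding)
  C2: slack = 7
  C3: slack = 9
  C4: slack = 4
  u ≥ 0: u = 0 (binding)
  v ≥ 0: v = 8
Binding constraints: C1, u ≥ 0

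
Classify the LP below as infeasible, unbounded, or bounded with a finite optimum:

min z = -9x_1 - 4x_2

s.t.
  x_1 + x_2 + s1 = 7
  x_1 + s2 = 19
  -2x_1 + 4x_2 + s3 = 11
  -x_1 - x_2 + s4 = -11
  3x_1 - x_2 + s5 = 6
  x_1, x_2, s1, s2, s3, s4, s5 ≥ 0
The row x_1 + x_2 + s1 = 7 with s1 ≥ 0 requires x_1 + x_2 ≤ 7, while the row -x_1 - x_2 + s4 = -11 with s4 ≥ 0 is equivalent to x_1 + x_2 ≥ 11. Together they would need 11 ≤ x_1 + x_2 ≤ 7, which is impossible since 11 > 7. No point satisfies all constraints.

The feasible region is empty; the LP is infeasible.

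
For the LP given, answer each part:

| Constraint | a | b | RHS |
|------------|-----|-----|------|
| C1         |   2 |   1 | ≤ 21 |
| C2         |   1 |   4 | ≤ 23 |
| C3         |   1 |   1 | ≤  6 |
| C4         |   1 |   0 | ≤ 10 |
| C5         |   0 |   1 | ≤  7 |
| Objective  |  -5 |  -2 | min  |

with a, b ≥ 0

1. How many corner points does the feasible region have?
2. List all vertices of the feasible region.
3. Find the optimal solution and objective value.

1. 4
2. (0, 0), (6, 0), (0.3333, 5.667), (0, 5.75)
3. a = 6, b = 0, z = -30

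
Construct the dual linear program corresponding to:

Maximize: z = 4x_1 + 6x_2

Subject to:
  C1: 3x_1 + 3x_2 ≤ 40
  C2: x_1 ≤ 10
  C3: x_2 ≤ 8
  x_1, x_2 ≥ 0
Minimize: z = 40y1 + 10y2 + 8y3

Subject to:
  C1: -3y1 - y2 ≤ -4
  C2: -3y1 - y3 ≤ -6
  y1, y2, y3 ≥ 0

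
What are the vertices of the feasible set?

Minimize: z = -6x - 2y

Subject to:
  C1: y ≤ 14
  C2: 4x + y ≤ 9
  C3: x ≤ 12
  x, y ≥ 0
Each vertex is the intersection of two constraint boundaries that also satisfies all remaining constraints:
  x = 0 and y = 0 → (0, 0)
  4x + y = 9 and y = 0 → (2.25, 0)
  4x + y = 9 and x = 0 → (0, 9)

Vertices: (0, 0), (2.25, 0), (0, 9)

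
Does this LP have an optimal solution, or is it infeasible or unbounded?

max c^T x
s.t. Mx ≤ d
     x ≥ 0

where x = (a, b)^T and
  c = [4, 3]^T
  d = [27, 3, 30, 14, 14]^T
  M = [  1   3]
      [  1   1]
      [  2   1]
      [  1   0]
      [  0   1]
The point (3, 0) satisfies every constraint, so the LP is feasible; the constraints give a ≤ 14 and b ≤ 14, which with a, b ≥ 0 keep the feasible region inside a bounded box. A feasible, bounded LP attains a finite optimum at a vertex.

Evaluating z = 4a + 3b at each vertex:
  (0, 0): z = 0
  (3, 0): z = 12
  (0, 3): z = 9

Bounded optimum: z* = 12 at (3, 0).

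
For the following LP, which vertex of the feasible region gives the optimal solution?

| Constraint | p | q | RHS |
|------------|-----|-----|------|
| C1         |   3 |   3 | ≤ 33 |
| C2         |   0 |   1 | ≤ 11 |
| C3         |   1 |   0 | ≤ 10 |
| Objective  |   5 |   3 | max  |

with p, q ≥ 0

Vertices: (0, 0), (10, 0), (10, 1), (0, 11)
(10, 1) with z = 53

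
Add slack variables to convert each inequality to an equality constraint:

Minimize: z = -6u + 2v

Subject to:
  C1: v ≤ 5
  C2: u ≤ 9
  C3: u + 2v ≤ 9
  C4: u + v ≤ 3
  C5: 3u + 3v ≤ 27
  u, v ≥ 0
min z = -6u + 2v

s.t.
  v + s1 = 5
  u + s2 = 9
  u + 2v + s3 = 9
  u + v + s4 = 3
  3u + 3v + s5 = 27
  u, v, s1, s2, s3, s4, s5 ≥ 0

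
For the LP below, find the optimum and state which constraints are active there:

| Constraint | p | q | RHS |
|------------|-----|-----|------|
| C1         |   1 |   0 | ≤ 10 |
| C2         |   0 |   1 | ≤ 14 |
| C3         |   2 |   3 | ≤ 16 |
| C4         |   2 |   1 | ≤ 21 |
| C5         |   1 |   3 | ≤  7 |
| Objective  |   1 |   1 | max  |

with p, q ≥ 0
Optimal: p = 7, q = 0
Slack at optimum:
  C1: slack = 3
  C2: slack = 14
  C3: slack = 2
  C4: slack = 7
  C5: slack = 0 (binding)
  p ≥ 0: p = 7
  q ≥ 0: q = 0 (binding)
Binding constraints: C5, q ≥ 0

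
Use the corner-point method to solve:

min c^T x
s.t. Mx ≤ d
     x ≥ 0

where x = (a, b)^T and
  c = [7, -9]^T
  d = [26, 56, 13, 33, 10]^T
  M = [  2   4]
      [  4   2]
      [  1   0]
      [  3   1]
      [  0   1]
a = 0, b = 6.5, z = -58.5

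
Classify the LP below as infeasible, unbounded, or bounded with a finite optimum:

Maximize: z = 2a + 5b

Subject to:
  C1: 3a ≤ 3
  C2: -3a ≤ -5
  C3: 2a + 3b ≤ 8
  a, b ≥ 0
C1 requires 3a ≤ 3, while C2 (-3a ≤ -5) is equivalent to 3a ≥ 5. Together they would need 5 ≤ 3a ≤ 3, which is impossible since 5 > 3. No point satisfies all constraints.

Infeasible — the constraint set is empty.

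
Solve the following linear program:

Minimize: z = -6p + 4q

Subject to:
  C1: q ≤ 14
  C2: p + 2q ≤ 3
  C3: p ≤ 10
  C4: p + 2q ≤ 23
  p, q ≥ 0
p = 3, q = 0, z = -18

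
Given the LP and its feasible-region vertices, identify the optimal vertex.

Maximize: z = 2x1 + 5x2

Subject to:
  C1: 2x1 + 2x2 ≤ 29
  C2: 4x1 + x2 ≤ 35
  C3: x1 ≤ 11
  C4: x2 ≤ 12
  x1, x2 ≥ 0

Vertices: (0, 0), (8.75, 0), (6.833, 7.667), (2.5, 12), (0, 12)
Evaluating z = 2x1 + 5x2 at each vertex:
  (0, 0): z = 0
  (8.75, 0): z = 17.5
  (6.833, 7.667): z = 52
  (2.5, 12): z = 65
  (0, 12): z = 60

The largest value is z = 65, attained at (2.5, 12).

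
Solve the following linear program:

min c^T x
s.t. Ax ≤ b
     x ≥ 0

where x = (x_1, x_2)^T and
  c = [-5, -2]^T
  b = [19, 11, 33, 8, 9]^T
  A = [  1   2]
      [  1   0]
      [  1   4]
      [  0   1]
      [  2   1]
x_1 = 4.5, x_2 = 0, z = -22.5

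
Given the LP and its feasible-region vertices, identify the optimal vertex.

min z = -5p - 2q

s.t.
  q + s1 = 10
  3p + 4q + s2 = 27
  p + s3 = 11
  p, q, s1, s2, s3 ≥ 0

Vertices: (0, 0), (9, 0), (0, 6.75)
(9, 0) with z = -45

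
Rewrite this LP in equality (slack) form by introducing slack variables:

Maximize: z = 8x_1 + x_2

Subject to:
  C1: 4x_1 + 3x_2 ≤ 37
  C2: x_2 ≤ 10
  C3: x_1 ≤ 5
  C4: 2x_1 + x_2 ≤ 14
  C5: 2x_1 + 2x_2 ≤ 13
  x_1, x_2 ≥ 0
max z = 8x_1 + x_2

s.t.
  4x_1 + 3x_2 + s1 = 37
  x_2 + s2 = 10
  x_1 + s3 = 5
  2x_1 + x_2 + s4 = 14
  2x_1 + 2x_2 + s5 = 13
  x_1, x_2, s1, s2, s3, s4, s5 ≥ 0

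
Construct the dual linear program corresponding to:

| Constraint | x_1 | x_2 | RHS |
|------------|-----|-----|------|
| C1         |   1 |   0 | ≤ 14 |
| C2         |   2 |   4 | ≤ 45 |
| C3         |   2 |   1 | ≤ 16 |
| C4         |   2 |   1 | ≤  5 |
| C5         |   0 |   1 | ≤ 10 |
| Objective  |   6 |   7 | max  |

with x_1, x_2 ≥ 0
Minimize: z = 14y1 + 45y2 + 16y3 + 5y4 + 10y5

Subject to:
  C1: -y1 - 2y2 - 2y3 - 2y4 ≤ -6
  C2: -4y2 - y3 - y4 - y5 ≤ -7
  y1, y2, y3, y4, y5 ≥ 0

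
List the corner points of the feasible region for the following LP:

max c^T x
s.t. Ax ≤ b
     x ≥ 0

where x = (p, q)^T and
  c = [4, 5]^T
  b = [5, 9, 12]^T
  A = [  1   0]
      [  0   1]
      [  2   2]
Each vertex is the intersection of two constraint boundaries that also satisfies all remaining constraints:
  p = 0 and q = 0 → (0, 0)
  p = 5 and q = 0 → (5, 0)
  p = 5 and 2p + 2q = 12 → (5, 1)
  2p + 2q = 12 and p = 0 → (0, 6)

Vertices: (0, 0), (5, 0), (5, 1), (0, 6)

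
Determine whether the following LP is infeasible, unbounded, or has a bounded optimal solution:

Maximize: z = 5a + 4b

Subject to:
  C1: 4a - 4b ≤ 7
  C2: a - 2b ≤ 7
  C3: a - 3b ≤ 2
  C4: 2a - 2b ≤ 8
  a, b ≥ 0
Feasible point: (0, 0) satisfies every constraint, so the LP is feasible.
Direction d = (0, 1): for each constraint row a, a·d ≤ 0 —
  (4)(0) + (-4)(1) = -4 ≤ 0
  (1)(0) + (-2)(1) = -2 ≤ 0
  (1)(0) + (-3)(1) = -3 ≤ 0
  (2)(0) + (-2)(1) = -2 ≤ 0
and d ≥ 0, so (0, 0) + t·d stays feasible for every t ≥ 0. Along this ray z = 5a + 4b changes by 4 per unit t, so z → +∞.

Unbounded: there is a feasible ray along which z → +∞.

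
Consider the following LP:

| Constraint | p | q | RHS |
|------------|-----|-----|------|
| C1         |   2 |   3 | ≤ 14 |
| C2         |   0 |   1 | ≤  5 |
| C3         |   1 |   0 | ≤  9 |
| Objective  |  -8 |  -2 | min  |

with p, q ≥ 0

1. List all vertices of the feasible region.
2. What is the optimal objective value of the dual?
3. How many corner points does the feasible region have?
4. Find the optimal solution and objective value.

1. (0, 0), (7, 0), (0, 4.667)
2. -56 (by strong duality, equal to the primal optimum)
3. 3
4. p = 7, q = 0, z = -56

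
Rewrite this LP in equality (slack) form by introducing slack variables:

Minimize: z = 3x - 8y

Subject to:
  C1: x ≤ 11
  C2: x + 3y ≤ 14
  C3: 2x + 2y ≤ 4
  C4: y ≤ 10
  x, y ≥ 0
min z = 3x - 8y

s.t.
  x + s1 = 11
  x + 3y + s2 = 14
  2x + 2y + s3 = 4
  y + s4 = 10
  x, y, s1, s2, s3, s4 ≥ 0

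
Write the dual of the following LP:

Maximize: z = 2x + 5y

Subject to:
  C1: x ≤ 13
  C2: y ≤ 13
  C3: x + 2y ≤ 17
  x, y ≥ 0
Minimize: z = 13y1 + 13y2 + 17y3

Subject to:
  C1: -y1 - y3 ≤ -2
  C2: -y2 - 2y3 ≤ -5
  y1, y2, y3 ≥ 0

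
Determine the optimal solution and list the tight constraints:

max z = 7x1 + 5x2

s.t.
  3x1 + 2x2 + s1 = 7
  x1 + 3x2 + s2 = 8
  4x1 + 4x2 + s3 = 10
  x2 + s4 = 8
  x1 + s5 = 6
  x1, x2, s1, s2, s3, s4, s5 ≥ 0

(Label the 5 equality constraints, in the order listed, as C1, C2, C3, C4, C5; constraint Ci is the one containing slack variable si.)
Optimal: x1 = 2, x2 = 0.5
Slack at optimum:
  C1: slack = 0 (binding)
  C2: slack = 4.5
  C3: slack = 0 (binding)
  C4: slack = 7.5
  C5: slack = 4
  x1 ≥ 0: x1 = 2
  x2 ≥ 0: x2 = 0.5
Binding constraints: C1, C3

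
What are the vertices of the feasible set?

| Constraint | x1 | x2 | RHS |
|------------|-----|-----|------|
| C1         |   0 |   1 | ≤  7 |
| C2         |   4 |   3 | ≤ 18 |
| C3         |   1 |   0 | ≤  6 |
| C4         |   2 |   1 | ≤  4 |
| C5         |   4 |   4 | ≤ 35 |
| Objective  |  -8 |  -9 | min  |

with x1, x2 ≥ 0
Each vertex is the intersection of two constraint boundaries that also satisfies all remaining constraints:
  x1 = 0 and x2 = 0 → (0, 0)
  2x1 + x2 = 4 and x2 = 0 → (2, 0)
  2x1 + x2 = 4 and x1 = 0 → (0, 4)

Vertices: (0, 0), (2, 0), (0, 4)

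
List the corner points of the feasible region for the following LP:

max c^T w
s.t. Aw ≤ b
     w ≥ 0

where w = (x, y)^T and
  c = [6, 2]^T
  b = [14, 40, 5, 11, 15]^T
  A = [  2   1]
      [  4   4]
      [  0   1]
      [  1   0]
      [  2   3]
Each vertex is the intersection of two constraint boundaries that also satisfies all remaining constraints:
  x = 0 and y = 0 → (0, 0)
  2x + y = 14 and y = 0 → (7, 0)
  2x + y = 14 and 2x + 3y = 15 → (6.75, 0.5)
  y = 5 and 2x + 3y = 15 → (0, 5)

Vertices: (0, 0), (7, 0), (6.75, 0.5), (0, 5)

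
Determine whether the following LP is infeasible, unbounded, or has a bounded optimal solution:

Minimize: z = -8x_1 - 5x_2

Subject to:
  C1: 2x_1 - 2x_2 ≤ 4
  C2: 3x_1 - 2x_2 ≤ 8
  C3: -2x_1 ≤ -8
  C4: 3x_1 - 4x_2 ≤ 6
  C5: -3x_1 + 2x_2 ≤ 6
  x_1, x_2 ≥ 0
Feasible point: (4, 2) satisfies every constraint, so the LP is feasible.
Direction d = (2, 3): for each constraint row a, a·d ≤ 0 —
  (2)(2) + (-2)(3) = -2 ≤ 0
  (3)(2) + (-2)(3) = 0 ≤ 0
  (-2)(2) + (0)(3) = -4 ≤ 0
  (3)(2) + (-4)(3) = -6 ≤ 0
  (-3)(2) + (2)(3) = 0 ≤ 0
and d ≥ 0, so (4, 2) + t·d stays feasible for every t ≥ 0. Along this ray z = -8x_1 - 5x_2 changes by -31 per unit t, so z → −∞.

Unbounded: there is a feasible ray along which z → −∞.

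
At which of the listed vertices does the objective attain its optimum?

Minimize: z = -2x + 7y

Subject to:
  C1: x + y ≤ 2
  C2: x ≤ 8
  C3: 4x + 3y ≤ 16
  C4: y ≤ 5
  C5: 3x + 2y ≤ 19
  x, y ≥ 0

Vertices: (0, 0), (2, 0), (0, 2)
(2, 0) with z = -4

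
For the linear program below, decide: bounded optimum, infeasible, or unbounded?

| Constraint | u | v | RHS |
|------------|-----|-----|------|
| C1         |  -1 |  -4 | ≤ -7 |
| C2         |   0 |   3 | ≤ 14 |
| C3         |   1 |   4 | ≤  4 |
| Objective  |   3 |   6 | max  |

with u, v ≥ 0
C3 requires u + 4v ≤ 4, while C1 (-u - 4v ≤ -7) is equivalent to u + 4v ≥ 7. Together they would need 7 ≤ u + 4v ≤ 4, which is impossible since 7 > 4. No point satisfies all constraints.

Infeasible: no point satisfies all constraints simultaneously.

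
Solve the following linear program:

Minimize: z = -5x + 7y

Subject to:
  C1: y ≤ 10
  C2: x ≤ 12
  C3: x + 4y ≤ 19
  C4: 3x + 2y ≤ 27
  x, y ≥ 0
Each vertex is the intersection of two constraint boundaries that also satisfies all remaining constraints:
  x = 0 and y = 0 → (0, 0)
  3x + 2y = 27 and y = 0 → (9, 0)
  x + 4y = 19 and 3x + 2y = 27 → (7, 3)
  x + 4y = 19 and x = 0 → (0, 4.75)

Evaluating z = -5x + 7y at each vertex:
  (0, 0): z = 0
  (9, 0): z = -45
  (7, 3): z = -14
  (0, 4.75): z = 33.25

The minimum is at (9, 0) with z = -45.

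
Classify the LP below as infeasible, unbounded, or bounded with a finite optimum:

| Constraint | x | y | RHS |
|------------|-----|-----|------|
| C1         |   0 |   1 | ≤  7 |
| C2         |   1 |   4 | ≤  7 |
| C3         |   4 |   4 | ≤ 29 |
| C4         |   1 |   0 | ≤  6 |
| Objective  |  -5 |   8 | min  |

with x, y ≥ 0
The point (6, 0) satisfies every constraint, so the LP is feasible; the constraints give x ≤ 6 and y ≤ 7, which with x, y ≥ 0 keep the feasible region inside a bounded box. A feasible, bounded LP attains a finite optimum at a vertex.

Bounded optimum: z* = -30 at (6, 0).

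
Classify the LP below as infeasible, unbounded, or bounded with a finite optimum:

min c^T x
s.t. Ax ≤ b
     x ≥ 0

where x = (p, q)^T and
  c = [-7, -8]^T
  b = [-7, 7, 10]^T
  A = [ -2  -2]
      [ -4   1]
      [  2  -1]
Feasible point: (0, 4) satisfies every constraint, so the LP is feasible.
Direction d = (1, 4): for each constraint row a, a·d ≤ 0 —
  (-2)(1) + (-2)(4) = -10 ≤ 0
  (-4)(1) + (1)(4) = 0 ≤ 0
  (2)(1) + (-1)(4) = -2 ≤ 0
and d ≥ 0, so (0, 4) + t·d stays feasible for every t ≥ 0. Along this ray z = -7p - 8q changes by -39 per unit t, so z → −∞.

The LP is unbounded; z can be made arbitrarily small.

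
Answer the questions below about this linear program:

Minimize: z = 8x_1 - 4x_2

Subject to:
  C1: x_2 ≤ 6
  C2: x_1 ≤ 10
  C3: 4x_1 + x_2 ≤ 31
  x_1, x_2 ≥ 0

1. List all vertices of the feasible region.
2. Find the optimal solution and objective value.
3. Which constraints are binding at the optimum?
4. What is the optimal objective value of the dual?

1. (0, 0), (7.75, 0), (6.25, 6), (0, 6)
2. x_1 = 0, x_2 = 6, z = -24
3. C1, x_1 ≥ 0
4. -24 (by strong duality, equal to the primal optimum)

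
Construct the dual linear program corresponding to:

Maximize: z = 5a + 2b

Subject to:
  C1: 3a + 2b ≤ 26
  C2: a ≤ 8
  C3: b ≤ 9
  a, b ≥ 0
Minimize: z = 26y1 + 8y2 + 9y3

Subject to:
  C1: -3y1 - y2 ≤ -5
  C2: -2y1 - y3 ≤ -2
  y1, y2, y3 ≥ 0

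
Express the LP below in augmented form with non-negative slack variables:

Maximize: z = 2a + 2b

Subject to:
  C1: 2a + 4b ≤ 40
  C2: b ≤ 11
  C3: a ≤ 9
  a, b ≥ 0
max z = 2a + 2b

s.t.
  2a + 4b + s1 = 40
  b + s2 = 11
  a + s3 = 9
  a, b, s1, s2, s3 ≥ 0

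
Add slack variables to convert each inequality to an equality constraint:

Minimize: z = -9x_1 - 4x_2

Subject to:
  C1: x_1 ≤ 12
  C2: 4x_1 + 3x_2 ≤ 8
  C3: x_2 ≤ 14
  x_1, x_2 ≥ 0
min z = -9x_1 - 4x_2

s.t.
  x_1 + s1 = 12
  4x_1 + 3x_2 + s2 = 8
  x_2 + s3 = 14
  x_1, x_2, s1, s2, s3 ≥ 0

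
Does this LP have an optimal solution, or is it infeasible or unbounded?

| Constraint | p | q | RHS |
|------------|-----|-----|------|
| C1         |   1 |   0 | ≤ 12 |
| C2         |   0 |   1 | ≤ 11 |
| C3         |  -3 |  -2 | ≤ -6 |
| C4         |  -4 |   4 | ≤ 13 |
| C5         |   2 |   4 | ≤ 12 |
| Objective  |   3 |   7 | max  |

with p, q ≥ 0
The point (0, 3) satisfies every constraint, so the LP is feasible; the constraints give p ≤ 12 and q ≤ 11, which with p, q ≥ 0 keep the feasible region inside a bounded box. A feasible, bounded LP attains a finite optimum at a vertex.

Evaluating z = 3p + 7q at each vertex:
  (2, 0): z = 6
  (6, 0): z = 18
  (0, 3): z = 21

The LP has an optimal solution: (0, 3) with z = 21.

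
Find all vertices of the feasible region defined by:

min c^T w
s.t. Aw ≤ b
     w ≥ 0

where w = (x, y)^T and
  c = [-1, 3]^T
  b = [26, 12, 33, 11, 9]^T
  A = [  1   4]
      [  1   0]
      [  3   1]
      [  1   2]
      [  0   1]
Each vertex is the intersection of two constraint boundaries that also satisfies all remaining constraints:
  x = 0 and y = 0 → (0, 0)
  3x + y = 33 and x + 2y = 11 → (11, 0)
  x + 2y = 11 and x = 0 → (0, 5.5)

Vertices: (0, 0), (11, 0), (0, 5.5)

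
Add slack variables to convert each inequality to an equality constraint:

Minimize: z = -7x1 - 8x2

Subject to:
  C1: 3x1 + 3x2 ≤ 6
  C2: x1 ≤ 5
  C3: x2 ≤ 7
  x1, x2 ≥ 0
min z = -7x1 - 8x2

s.t.
  3x1 + 3x2 + s1 = 6
  x1 + s2 = 5
  x2 + s3 = 7
  x1, x2, s1, s2, s3 ≥ 0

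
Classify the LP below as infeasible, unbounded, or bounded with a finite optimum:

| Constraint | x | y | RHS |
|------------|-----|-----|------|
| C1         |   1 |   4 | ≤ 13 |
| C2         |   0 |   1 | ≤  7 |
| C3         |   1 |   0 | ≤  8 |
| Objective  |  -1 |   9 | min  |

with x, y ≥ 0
The point (8, 0) satisfies every constraint, so the LP is feasible; the constraints give x ≤ 8 and y ≤ 7, which with x, y ≥ 0 keep the feasible region inside a bounded box. A feasible, bounded LP attains a finite optimum at a vertex.

The LP has an optimal solution: (8, 0) with z = -8.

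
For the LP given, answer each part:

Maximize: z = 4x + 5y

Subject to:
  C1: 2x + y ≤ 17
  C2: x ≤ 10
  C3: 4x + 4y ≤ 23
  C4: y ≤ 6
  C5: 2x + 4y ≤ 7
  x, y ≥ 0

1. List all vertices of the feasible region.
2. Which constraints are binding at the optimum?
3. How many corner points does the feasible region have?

1. (0, 0), (3.5, 0), (0, 1.75)
2. C5, y ≥ 0
3. 3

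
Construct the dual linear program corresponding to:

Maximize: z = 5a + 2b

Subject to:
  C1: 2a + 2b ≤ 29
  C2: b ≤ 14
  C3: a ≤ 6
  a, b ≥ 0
Minimize: z = 29y1 + 14y2 + 6y3

Subject to:
  C1: -2y1 - y3 ≤ -5
  C2: -2y1 - y2 ≤ -2
  y1, y2, y3 ≥ 0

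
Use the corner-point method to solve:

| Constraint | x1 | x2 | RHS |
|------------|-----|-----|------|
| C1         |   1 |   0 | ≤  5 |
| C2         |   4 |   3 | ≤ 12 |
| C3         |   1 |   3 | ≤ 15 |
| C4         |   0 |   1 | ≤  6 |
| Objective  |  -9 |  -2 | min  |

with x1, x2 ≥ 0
x1 = 3, x2 = 0, z = -27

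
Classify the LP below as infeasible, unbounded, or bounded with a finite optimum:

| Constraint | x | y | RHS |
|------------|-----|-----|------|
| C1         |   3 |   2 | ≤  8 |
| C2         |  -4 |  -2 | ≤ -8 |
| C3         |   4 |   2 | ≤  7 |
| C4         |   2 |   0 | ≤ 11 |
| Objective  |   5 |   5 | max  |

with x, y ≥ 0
C3 requires 4x + 2y ≤ 7, while C2 (-4x - 2y ≤ -8) is equivalent to 4x + 2y ≥ 8. Together they would need 8 ≤ 4x + 2y ≤ 7, which is impossible since 8 > 7. No point satisfies all constraints.

Infeasible: no point satisfies all constraints simultaneously.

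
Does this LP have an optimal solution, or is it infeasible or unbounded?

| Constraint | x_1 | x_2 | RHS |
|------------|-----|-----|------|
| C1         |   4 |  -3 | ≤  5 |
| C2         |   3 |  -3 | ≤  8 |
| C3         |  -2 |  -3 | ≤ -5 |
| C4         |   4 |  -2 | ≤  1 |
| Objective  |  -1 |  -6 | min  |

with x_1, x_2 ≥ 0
Feasible point: (0, 2) satisfies every constraint, so the LP is feasible.
Direction d = (0, 1): for each constraint row a, a·d ≤ 0 —
  (4)(0) + (-3)(1) = -3 ≤ 0
  (3)(0) + (-3)(1) = -3 ≤ 0
  (-2)(0) + (-3)(1) = -3 ≤ 0
  (4)(0) + (-2)(1) = -2 ≤ 0
and d ≥ 0, so (0, 2) + t·d stays feasible for every t ≥ 0. Along this ray z = -x_1 - 6x_2 changes by -6 per unit t, so z → −∞.

The LP is unbounded; z can be made arbitrarily small.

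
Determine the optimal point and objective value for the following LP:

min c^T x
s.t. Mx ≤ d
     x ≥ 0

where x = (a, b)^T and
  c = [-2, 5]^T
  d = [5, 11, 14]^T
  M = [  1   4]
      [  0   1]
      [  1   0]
Each vertex is the intersection of two constraint boundaries that also satisfies all remaining constraints:
  a = 0 and b = 0 → (0, 0)
  a + 4b = 5 and b = 0 → (5, 0)
  a + 4b = 5 and a = 0 → (0, 1.25)

Evaluating z = -2a + 5b at each vertex:
  (0, 0): z = 0
  (5, 0): z = -10
  (0, 1.25): z = 6.25

The minimum is at (5, 0) with z = -10.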